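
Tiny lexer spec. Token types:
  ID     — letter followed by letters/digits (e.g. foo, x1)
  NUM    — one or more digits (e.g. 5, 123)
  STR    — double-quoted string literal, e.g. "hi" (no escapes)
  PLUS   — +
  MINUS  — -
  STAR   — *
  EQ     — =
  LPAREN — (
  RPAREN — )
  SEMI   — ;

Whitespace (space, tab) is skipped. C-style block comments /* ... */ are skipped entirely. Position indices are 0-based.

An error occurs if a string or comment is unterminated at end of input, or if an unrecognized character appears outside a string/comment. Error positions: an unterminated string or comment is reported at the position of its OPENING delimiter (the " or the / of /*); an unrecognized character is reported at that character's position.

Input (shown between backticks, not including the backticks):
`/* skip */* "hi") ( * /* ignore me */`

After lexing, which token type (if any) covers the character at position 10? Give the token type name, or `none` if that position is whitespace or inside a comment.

Answer: STAR

Derivation:
pos=0: enter COMMENT mode (saw '/*')
exit COMMENT mode (now at pos=10)
pos=10: emit STAR '*'
pos=12: enter STRING mode
pos=12: emit STR "hi" (now at pos=16)
pos=16: emit RPAREN ')'
pos=18: emit LPAREN '('
pos=20: emit STAR '*'
pos=22: enter COMMENT mode (saw '/*')
exit COMMENT mode (now at pos=37)
DONE. 5 tokens: [STAR, STR, RPAREN, LPAREN, STAR]
Position 10: char is '*' -> STAR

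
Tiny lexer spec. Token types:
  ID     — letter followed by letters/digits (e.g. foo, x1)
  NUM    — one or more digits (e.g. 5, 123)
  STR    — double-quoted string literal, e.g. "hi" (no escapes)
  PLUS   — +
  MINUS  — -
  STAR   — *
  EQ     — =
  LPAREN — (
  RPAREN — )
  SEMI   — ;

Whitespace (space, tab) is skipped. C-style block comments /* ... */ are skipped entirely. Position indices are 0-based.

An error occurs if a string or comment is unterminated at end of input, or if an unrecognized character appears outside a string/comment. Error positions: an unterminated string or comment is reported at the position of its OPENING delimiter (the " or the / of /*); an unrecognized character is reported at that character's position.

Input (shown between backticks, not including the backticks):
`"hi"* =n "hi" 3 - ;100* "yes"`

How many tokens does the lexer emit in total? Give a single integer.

Answer: 11

Derivation:
pos=0: enter STRING mode
pos=0: emit STR "hi" (now at pos=4)
pos=4: emit STAR '*'
pos=6: emit EQ '='
pos=7: emit ID 'n' (now at pos=8)
pos=9: enter STRING mode
pos=9: emit STR "hi" (now at pos=13)
pos=14: emit NUM '3' (now at pos=15)
pos=16: emit MINUS '-'
pos=18: emit SEMI ';'
pos=19: emit NUM '100' (now at pos=22)
pos=22: emit STAR '*'
pos=24: enter STRING mode
pos=24: emit STR "yes" (now at pos=29)
DONE. 11 tokens: [STR, STAR, EQ, ID, STR, NUM, MINUS, SEMI, NUM, STAR, STR]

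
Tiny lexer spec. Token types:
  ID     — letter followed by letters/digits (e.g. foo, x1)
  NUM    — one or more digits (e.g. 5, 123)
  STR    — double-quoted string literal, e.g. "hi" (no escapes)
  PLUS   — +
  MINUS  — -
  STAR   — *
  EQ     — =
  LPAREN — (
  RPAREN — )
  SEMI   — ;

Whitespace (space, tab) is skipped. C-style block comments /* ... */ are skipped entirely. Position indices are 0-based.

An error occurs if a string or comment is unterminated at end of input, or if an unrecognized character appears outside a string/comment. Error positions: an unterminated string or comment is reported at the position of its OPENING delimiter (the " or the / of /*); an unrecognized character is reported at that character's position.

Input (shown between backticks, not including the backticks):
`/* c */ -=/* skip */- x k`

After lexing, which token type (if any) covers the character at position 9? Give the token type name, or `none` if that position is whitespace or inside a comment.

pos=0: enter COMMENT mode (saw '/*')
exit COMMENT mode (now at pos=7)
pos=8: emit MINUS '-'
pos=9: emit EQ '='
pos=10: enter COMMENT mode (saw '/*')
exit COMMENT mode (now at pos=20)
pos=20: emit MINUS '-'
pos=22: emit ID 'x' (now at pos=23)
pos=24: emit ID 'k' (now at pos=25)
DONE. 5 tokens: [MINUS, EQ, MINUS, ID, ID]
Position 9: char is '=' -> EQ

Answer: EQ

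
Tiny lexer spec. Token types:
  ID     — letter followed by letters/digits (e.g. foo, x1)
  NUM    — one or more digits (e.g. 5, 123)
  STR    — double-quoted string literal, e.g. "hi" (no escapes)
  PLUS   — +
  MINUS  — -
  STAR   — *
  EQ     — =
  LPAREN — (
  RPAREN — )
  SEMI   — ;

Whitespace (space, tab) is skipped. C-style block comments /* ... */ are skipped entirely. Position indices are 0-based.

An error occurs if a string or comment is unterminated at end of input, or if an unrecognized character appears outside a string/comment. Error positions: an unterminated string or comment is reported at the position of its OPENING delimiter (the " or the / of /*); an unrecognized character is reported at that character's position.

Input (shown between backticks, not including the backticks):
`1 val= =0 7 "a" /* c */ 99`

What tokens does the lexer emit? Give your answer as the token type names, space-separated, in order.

Answer: NUM ID EQ EQ NUM NUM STR NUM

Derivation:
pos=0: emit NUM '1' (now at pos=1)
pos=2: emit ID 'val' (now at pos=5)
pos=5: emit EQ '='
pos=7: emit EQ '='
pos=8: emit NUM '0' (now at pos=9)
pos=10: emit NUM '7' (now at pos=11)
pos=12: enter STRING mode
pos=12: emit STR "a" (now at pos=15)
pos=16: enter COMMENT mode (saw '/*')
exit COMMENT mode (now at pos=23)
pos=24: emit NUM '99' (now at pos=26)
DONE. 8 tokens: [NUM, ID, EQ, EQ, NUM, NUM, STR, NUM]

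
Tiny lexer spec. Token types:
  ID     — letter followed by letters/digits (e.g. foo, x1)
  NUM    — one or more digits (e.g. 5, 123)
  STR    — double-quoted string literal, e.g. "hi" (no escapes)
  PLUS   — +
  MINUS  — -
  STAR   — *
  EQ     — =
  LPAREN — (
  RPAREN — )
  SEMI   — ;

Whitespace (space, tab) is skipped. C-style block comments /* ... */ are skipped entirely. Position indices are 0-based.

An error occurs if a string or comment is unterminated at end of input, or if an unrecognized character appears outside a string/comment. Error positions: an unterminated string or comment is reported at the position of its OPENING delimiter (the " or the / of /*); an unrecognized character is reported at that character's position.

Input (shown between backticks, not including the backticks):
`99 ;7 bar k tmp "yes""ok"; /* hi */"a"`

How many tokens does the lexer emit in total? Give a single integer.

Answer: 10

Derivation:
pos=0: emit NUM '99' (now at pos=2)
pos=3: emit SEMI ';'
pos=4: emit NUM '7' (now at pos=5)
pos=6: emit ID 'bar' (now at pos=9)
pos=10: emit ID 'k' (now at pos=11)
pos=12: emit ID 'tmp' (now at pos=15)
pos=16: enter STRING mode
pos=16: emit STR "yes" (now at pos=21)
pos=21: enter STRING mode
pos=21: emit STR "ok" (now at pos=25)
pos=25: emit SEMI ';'
pos=27: enter COMMENT mode (saw '/*')
exit COMMENT mode (now at pos=35)
pos=35: enter STRING mode
pos=35: emit STR "a" (now at pos=38)
DONE. 10 tokens: [NUM, SEMI, NUM, ID, ID, ID, STR, STR, SEMI, STR]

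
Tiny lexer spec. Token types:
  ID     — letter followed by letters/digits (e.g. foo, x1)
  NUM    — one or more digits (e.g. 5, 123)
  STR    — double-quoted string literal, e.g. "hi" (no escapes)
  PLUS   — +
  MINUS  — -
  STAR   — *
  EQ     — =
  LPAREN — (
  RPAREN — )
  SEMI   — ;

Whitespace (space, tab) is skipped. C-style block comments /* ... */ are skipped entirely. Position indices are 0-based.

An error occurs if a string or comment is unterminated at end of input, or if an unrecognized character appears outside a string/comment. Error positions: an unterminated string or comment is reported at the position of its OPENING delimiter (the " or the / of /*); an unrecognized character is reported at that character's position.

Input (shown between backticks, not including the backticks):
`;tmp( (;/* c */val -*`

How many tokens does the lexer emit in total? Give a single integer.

pos=0: emit SEMI ';'
pos=1: emit ID 'tmp' (now at pos=4)
pos=4: emit LPAREN '('
pos=6: emit LPAREN '('
pos=7: emit SEMI ';'
pos=8: enter COMMENT mode (saw '/*')
exit COMMENT mode (now at pos=15)
pos=15: emit ID 'val' (now at pos=18)
pos=19: emit MINUS '-'
pos=20: emit STAR '*'
DONE. 8 tokens: [SEMI, ID, LPAREN, LPAREN, SEMI, ID, MINUS, STAR]

Answer: 8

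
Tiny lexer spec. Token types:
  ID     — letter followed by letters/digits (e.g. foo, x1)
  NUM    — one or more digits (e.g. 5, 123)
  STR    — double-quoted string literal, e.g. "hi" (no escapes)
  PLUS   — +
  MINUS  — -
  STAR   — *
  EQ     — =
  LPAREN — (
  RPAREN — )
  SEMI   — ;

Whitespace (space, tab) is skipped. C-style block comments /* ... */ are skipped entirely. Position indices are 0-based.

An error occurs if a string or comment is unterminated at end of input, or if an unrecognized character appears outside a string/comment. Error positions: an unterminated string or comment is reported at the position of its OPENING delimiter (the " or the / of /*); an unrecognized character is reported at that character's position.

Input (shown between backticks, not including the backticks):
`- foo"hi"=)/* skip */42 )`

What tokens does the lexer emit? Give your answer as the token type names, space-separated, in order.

Answer: MINUS ID STR EQ RPAREN NUM RPAREN

Derivation:
pos=0: emit MINUS '-'
pos=2: emit ID 'foo' (now at pos=5)
pos=5: enter STRING mode
pos=5: emit STR "hi" (now at pos=9)
pos=9: emit EQ '='
pos=10: emit RPAREN ')'
pos=11: enter COMMENT mode (saw '/*')
exit COMMENT mode (now at pos=21)
pos=21: emit NUM '42' (now at pos=23)
pos=24: emit RPAREN ')'
DONE. 7 tokens: [MINUS, ID, STR, EQ, RPAREN, NUM, RPAREN]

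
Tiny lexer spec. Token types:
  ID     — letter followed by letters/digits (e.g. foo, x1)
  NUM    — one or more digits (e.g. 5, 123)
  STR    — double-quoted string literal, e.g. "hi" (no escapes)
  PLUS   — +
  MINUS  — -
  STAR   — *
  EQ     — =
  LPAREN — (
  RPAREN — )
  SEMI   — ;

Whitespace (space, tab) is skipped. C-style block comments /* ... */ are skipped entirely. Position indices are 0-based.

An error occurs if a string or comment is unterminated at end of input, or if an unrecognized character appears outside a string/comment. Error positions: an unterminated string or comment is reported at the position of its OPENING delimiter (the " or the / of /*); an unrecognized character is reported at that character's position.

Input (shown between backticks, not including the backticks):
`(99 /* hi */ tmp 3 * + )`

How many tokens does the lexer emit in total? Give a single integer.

pos=0: emit LPAREN '('
pos=1: emit NUM '99' (now at pos=3)
pos=4: enter COMMENT mode (saw '/*')
exit COMMENT mode (now at pos=12)
pos=13: emit ID 'tmp' (now at pos=16)
pos=17: emit NUM '3' (now at pos=18)
pos=19: emit STAR '*'
pos=21: emit PLUS '+'
pos=23: emit RPAREN ')'
DONE. 7 tokens: [LPAREN, NUM, ID, NUM, STAR, PLUS, RPAREN]

Answer: 7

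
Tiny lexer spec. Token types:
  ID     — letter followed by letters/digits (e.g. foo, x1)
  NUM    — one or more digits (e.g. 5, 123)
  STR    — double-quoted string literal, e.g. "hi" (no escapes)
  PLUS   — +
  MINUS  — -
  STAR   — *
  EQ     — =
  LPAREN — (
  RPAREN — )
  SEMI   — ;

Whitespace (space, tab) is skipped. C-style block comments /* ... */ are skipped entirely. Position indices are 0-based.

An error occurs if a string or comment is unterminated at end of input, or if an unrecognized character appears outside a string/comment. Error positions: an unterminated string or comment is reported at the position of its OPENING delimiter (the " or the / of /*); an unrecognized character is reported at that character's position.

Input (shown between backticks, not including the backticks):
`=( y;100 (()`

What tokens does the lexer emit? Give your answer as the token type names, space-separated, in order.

pos=0: emit EQ '='
pos=1: emit LPAREN '('
pos=3: emit ID 'y' (now at pos=4)
pos=4: emit SEMI ';'
pos=5: emit NUM '100' (now at pos=8)
pos=9: emit LPAREN '('
pos=10: emit LPAREN '('
pos=11: emit RPAREN ')'
DONE. 8 tokens: [EQ, LPAREN, ID, SEMI, NUM, LPAREN, LPAREN, RPAREN]

Answer: EQ LPAREN ID SEMI NUM LPAREN LPAREN RPAREN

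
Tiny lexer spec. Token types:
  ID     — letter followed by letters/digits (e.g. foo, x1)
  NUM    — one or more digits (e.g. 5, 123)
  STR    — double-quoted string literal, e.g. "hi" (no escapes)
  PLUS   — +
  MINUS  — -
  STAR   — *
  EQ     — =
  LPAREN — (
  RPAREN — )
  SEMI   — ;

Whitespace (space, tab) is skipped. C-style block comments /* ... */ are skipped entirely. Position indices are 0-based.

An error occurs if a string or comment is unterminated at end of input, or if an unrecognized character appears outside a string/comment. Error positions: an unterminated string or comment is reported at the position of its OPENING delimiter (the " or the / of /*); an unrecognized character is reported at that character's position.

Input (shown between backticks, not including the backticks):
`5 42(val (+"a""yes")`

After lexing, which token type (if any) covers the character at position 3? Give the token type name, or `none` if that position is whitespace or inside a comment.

pos=0: emit NUM '5' (now at pos=1)
pos=2: emit NUM '42' (now at pos=4)
pos=4: emit LPAREN '('
pos=5: emit ID 'val' (now at pos=8)
pos=9: emit LPAREN '('
pos=10: emit PLUS '+'
pos=11: enter STRING mode
pos=11: emit STR "a" (now at pos=14)
pos=14: enter STRING mode
pos=14: emit STR "yes" (now at pos=19)
pos=19: emit RPAREN ')'
DONE. 9 tokens: [NUM, NUM, LPAREN, ID, LPAREN, PLUS, STR, STR, RPAREN]
Position 3: char is '2' -> NUM

Answer: NUM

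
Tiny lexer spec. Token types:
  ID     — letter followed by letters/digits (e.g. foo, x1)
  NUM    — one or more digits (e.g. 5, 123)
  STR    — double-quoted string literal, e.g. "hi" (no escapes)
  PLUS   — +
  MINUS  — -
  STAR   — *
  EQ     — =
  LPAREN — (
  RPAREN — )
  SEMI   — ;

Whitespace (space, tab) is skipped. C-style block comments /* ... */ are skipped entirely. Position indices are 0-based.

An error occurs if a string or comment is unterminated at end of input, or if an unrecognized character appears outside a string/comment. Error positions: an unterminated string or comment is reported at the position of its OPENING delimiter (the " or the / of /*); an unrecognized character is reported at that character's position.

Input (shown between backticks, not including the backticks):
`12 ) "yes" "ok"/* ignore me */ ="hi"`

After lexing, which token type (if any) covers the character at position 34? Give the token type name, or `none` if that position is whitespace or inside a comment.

pos=0: emit NUM '12' (now at pos=2)
pos=3: emit RPAREN ')'
pos=5: enter STRING mode
pos=5: emit STR "yes" (now at pos=10)
pos=11: enter STRING mode
pos=11: emit STR "ok" (now at pos=15)
pos=15: enter COMMENT mode (saw '/*')
exit COMMENT mode (now at pos=30)
pos=31: emit EQ '='
pos=32: enter STRING mode
pos=32: emit STR "hi" (now at pos=36)
DONE. 6 tokens: [NUM, RPAREN, STR, STR, EQ, STR]
Position 34: char is 'i' -> STR

Answer: STR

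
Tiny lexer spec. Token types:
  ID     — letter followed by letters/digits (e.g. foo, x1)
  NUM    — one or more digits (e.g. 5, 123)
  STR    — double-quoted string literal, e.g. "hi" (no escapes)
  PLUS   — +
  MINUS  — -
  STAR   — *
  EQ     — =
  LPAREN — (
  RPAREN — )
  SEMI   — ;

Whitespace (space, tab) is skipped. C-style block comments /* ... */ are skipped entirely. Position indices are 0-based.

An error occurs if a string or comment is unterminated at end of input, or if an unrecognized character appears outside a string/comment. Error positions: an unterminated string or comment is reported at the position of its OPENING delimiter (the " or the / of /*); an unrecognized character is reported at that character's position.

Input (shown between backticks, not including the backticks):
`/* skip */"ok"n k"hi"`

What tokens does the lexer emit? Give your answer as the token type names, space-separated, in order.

pos=0: enter COMMENT mode (saw '/*')
exit COMMENT mode (now at pos=10)
pos=10: enter STRING mode
pos=10: emit STR "ok" (now at pos=14)
pos=14: emit ID 'n' (now at pos=15)
pos=16: emit ID 'k' (now at pos=17)
pos=17: enter STRING mode
pos=17: emit STR "hi" (now at pos=21)
DONE. 4 tokens: [STR, ID, ID, STR]

Answer: STR ID ID STR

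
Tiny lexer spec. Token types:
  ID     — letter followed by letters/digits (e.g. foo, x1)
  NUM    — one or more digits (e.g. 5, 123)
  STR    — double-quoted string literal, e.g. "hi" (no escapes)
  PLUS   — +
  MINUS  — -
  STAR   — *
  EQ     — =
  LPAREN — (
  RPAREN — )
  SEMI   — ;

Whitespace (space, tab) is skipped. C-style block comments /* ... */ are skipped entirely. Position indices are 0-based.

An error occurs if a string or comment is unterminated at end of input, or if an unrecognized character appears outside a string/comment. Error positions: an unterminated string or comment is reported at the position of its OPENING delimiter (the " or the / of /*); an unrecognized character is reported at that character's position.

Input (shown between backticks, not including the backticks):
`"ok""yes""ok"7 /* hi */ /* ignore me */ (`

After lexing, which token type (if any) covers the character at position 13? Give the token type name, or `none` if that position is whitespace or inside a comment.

Answer: NUM

Derivation:
pos=0: enter STRING mode
pos=0: emit STR "ok" (now at pos=4)
pos=4: enter STRING mode
pos=4: emit STR "yes" (now at pos=9)
pos=9: enter STRING mode
pos=9: emit STR "ok" (now at pos=13)
pos=13: emit NUM '7' (now at pos=14)
pos=15: enter COMMENT mode (saw '/*')
exit COMMENT mode (now at pos=23)
pos=24: enter COMMENT mode (saw '/*')
exit COMMENT mode (now at pos=39)
pos=40: emit LPAREN '('
DONE. 5 tokens: [STR, STR, STR, NUM, LPAREN]
Position 13: char is '7' -> NUM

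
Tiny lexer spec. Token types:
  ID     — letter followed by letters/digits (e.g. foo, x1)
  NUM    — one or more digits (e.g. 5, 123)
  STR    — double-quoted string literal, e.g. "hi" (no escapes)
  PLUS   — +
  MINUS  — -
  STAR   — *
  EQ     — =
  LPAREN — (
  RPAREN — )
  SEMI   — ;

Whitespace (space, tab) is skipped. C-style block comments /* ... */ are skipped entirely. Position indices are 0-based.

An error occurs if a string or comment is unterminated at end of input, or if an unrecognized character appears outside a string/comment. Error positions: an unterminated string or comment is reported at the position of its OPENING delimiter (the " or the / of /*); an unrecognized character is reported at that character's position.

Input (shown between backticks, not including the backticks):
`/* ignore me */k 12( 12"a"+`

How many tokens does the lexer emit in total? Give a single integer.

pos=0: enter COMMENT mode (saw '/*')
exit COMMENT mode (now at pos=15)
pos=15: emit ID 'k' (now at pos=16)
pos=17: emit NUM '12' (now at pos=19)
pos=19: emit LPAREN '('
pos=21: emit NUM '12' (now at pos=23)
pos=23: enter STRING mode
pos=23: emit STR "a" (now at pos=26)
pos=26: emit PLUS '+'
DONE. 6 tokens: [ID, NUM, LPAREN, NUM, STR, PLUS]

Answer: 6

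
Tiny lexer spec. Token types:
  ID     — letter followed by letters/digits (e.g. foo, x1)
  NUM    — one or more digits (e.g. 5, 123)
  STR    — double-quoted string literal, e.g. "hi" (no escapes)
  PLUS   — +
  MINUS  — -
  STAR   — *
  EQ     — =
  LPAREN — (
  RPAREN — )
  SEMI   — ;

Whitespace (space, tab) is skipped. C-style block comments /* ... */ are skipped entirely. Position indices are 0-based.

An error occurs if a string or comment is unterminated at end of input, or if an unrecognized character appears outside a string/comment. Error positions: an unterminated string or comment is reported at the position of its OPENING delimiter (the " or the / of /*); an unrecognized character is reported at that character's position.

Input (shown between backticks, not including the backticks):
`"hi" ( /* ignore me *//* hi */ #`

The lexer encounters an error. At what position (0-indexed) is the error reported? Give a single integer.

pos=0: enter STRING mode
pos=0: emit STR "hi" (now at pos=4)
pos=5: emit LPAREN '('
pos=7: enter COMMENT mode (saw '/*')
exit COMMENT mode (now at pos=22)
pos=22: enter COMMENT mode (saw '/*')
exit COMMENT mode (now at pos=30)
pos=31: ERROR — unrecognized char '#'

Answer: 31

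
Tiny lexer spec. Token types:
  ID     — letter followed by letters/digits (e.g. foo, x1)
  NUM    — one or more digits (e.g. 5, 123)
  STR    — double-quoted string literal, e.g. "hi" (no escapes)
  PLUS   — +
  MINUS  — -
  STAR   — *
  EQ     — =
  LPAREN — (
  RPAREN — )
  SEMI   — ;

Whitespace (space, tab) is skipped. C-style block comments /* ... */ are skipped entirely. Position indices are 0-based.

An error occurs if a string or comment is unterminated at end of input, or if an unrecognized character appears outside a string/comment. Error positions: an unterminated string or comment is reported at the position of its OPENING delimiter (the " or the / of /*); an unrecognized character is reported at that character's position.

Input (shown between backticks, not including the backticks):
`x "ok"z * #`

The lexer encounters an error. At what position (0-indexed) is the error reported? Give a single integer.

Answer: 10

Derivation:
pos=0: emit ID 'x' (now at pos=1)
pos=2: enter STRING mode
pos=2: emit STR "ok" (now at pos=6)
pos=6: emit ID 'z' (now at pos=7)
pos=8: emit STAR '*'
pos=10: ERROR — unrecognized char '#'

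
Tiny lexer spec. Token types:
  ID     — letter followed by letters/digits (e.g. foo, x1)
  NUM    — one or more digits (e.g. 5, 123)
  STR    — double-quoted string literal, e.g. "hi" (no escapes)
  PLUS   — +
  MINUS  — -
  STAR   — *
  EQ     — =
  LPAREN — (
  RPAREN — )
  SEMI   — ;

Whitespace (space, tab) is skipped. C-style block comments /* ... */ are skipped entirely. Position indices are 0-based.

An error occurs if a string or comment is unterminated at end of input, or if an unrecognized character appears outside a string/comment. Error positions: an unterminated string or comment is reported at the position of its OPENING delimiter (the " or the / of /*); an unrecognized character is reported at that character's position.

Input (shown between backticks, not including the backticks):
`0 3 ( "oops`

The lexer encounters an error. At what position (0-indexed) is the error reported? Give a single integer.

Answer: 6

Derivation:
pos=0: emit NUM '0' (now at pos=1)
pos=2: emit NUM '3' (now at pos=3)
pos=4: emit LPAREN '('
pos=6: enter STRING mode
pos=6: ERROR — unterminated string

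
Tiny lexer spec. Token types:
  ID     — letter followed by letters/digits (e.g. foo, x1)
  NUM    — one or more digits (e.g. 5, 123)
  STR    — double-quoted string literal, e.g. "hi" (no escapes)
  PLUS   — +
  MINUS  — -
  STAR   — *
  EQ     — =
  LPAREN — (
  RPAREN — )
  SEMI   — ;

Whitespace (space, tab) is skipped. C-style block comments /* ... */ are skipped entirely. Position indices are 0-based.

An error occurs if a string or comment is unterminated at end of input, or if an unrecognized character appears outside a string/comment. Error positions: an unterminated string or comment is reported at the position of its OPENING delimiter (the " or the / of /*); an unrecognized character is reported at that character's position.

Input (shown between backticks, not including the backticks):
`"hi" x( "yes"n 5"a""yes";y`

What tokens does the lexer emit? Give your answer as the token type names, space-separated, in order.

pos=0: enter STRING mode
pos=0: emit STR "hi" (now at pos=4)
pos=5: emit ID 'x' (now at pos=6)
pos=6: emit LPAREN '('
pos=8: enter STRING mode
pos=8: emit STR "yes" (now at pos=13)
pos=13: emit ID 'n' (now at pos=14)
pos=15: emit NUM '5' (now at pos=16)
pos=16: enter STRING mode
pos=16: emit STR "a" (now at pos=19)
pos=19: enter STRING mode
pos=19: emit STR "yes" (now at pos=24)
pos=24: emit SEMI ';'
pos=25: emit ID 'y' (now at pos=26)
DONE. 10 tokens: [STR, ID, LPAREN, STR, ID, NUM, STR, STR, SEMI, ID]

Answer: STR ID LPAREN STR ID NUM STR STR SEMI ID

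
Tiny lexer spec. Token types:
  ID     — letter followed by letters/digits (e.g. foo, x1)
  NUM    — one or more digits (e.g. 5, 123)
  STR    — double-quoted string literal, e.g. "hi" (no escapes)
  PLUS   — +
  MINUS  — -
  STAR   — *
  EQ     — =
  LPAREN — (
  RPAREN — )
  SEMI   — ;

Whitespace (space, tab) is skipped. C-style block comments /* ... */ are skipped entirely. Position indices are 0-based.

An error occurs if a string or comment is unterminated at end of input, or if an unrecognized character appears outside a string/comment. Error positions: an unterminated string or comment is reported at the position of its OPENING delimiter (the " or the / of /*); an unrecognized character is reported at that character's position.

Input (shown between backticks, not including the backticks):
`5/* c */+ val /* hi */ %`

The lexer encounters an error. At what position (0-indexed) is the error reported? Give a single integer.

Answer: 23

Derivation:
pos=0: emit NUM '5' (now at pos=1)
pos=1: enter COMMENT mode (saw '/*')
exit COMMENT mode (now at pos=8)
pos=8: emit PLUS '+'
pos=10: emit ID 'val' (now at pos=13)
pos=14: enter COMMENT mode (saw '/*')
exit COMMENT mode (now at pos=22)
pos=23: ERROR — unrecognized char '%'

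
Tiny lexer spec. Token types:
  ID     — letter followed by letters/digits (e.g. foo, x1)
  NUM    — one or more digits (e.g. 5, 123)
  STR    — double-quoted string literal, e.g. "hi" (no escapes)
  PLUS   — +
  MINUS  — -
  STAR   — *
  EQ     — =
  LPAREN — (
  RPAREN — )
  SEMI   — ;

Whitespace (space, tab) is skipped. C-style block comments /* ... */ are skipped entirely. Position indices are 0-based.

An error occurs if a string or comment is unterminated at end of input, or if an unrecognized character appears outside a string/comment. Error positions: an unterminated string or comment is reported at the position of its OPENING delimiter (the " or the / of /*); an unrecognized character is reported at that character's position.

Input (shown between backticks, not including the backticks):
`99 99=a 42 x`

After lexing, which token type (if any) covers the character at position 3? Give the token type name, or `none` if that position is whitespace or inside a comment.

pos=0: emit NUM '99' (now at pos=2)
pos=3: emit NUM '99' (now at pos=5)
pos=5: emit EQ '='
pos=6: emit ID 'a' (now at pos=7)
pos=8: emit NUM '42' (now at pos=10)
pos=11: emit ID 'x' (now at pos=12)
DONE. 6 tokens: [NUM, NUM, EQ, ID, NUM, ID]
Position 3: char is '9' -> NUM

Answer: NUM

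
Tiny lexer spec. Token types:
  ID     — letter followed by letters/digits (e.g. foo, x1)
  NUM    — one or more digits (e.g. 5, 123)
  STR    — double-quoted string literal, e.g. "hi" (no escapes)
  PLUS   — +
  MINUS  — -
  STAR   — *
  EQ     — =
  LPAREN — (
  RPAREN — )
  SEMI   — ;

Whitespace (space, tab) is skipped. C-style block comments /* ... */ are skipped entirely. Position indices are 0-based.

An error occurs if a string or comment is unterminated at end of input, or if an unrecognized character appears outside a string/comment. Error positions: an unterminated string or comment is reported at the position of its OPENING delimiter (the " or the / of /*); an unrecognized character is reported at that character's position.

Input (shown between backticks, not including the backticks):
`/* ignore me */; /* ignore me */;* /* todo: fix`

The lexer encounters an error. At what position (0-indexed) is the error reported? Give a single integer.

Answer: 35

Derivation:
pos=0: enter COMMENT mode (saw '/*')
exit COMMENT mode (now at pos=15)
pos=15: emit SEMI ';'
pos=17: enter COMMENT mode (saw '/*')
exit COMMENT mode (now at pos=32)
pos=32: emit SEMI ';'
pos=33: emit STAR '*'
pos=35: enter COMMENT mode (saw '/*')
pos=35: ERROR — unterminated comment (reached EOF)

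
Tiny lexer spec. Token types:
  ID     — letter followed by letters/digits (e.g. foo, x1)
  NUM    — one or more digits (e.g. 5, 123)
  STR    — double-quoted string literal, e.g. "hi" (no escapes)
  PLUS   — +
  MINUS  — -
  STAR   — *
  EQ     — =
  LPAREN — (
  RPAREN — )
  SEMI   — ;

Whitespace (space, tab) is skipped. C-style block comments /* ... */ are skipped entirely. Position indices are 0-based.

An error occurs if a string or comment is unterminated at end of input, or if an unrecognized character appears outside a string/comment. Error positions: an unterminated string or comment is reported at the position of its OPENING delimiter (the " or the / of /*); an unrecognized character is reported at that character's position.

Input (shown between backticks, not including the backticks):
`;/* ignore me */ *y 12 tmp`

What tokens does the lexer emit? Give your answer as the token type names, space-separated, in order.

pos=0: emit SEMI ';'
pos=1: enter COMMENT mode (saw '/*')
exit COMMENT mode (now at pos=16)
pos=17: emit STAR '*'
pos=18: emit ID 'y' (now at pos=19)
pos=20: emit NUM '12' (now at pos=22)
pos=23: emit ID 'tmp' (now at pos=26)
DONE. 5 tokens: [SEMI, STAR, ID, NUM, ID]

Answer: SEMI STAR ID NUM ID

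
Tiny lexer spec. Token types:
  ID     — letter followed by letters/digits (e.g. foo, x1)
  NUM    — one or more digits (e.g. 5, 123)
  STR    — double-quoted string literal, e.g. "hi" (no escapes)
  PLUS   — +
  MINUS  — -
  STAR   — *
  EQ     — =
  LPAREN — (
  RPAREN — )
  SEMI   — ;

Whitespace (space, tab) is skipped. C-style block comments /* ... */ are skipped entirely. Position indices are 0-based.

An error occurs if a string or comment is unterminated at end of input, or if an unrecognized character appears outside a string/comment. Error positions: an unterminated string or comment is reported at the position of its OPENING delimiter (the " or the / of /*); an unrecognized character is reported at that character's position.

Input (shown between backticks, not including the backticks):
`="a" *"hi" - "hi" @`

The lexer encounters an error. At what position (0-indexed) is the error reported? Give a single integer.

pos=0: emit EQ '='
pos=1: enter STRING mode
pos=1: emit STR "a" (now at pos=4)
pos=5: emit STAR '*'
pos=6: enter STRING mode
pos=6: emit STR "hi" (now at pos=10)
pos=11: emit MINUS '-'
pos=13: enter STRING mode
pos=13: emit STR "hi" (now at pos=17)
pos=18: ERROR — unrecognized char '@'

Answer: 18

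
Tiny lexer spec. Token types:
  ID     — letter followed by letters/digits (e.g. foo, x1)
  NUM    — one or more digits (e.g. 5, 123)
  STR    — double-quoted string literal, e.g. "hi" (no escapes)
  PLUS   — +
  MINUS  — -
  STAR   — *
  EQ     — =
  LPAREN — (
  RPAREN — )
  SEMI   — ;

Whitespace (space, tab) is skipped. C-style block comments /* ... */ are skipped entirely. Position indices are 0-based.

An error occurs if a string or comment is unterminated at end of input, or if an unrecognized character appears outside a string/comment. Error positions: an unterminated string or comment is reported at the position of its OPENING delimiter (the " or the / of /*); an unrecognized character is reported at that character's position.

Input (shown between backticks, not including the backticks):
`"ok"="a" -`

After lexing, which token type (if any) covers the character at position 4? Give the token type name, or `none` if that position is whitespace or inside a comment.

pos=0: enter STRING mode
pos=0: emit STR "ok" (now at pos=4)
pos=4: emit EQ '='
pos=5: enter STRING mode
pos=5: emit STR "a" (now at pos=8)
pos=9: emit MINUS '-'
DONE. 4 tokens: [STR, EQ, STR, MINUS]
Position 4: char is '=' -> EQ

Answer: EQ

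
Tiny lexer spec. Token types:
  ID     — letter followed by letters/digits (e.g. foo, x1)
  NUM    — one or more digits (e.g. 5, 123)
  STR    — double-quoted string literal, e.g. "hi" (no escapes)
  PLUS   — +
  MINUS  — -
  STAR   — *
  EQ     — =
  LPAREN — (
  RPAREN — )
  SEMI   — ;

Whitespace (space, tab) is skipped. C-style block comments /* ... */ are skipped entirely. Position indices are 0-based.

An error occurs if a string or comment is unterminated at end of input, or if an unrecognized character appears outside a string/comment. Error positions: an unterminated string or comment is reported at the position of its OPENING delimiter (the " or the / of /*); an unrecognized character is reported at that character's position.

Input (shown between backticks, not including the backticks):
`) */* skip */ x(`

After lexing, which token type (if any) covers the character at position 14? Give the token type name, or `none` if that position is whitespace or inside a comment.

pos=0: emit RPAREN ')'
pos=2: emit STAR '*'
pos=3: enter COMMENT mode (saw '/*')
exit COMMENT mode (now at pos=13)
pos=14: emit ID 'x' (now at pos=15)
pos=15: emit LPAREN '('
DONE. 4 tokens: [RPAREN, STAR, ID, LPAREN]
Position 14: char is 'x' -> ID

Answer: ID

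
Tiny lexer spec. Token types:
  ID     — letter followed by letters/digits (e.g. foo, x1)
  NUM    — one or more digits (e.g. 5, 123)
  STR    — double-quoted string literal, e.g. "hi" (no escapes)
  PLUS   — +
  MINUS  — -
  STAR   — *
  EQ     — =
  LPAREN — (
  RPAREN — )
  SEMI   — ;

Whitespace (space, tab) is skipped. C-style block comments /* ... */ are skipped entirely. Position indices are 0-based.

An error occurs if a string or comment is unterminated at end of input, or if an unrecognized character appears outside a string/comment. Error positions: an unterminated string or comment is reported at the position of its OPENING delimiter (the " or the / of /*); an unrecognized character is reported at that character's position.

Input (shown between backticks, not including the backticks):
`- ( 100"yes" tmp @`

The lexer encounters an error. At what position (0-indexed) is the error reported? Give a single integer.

pos=0: emit MINUS '-'
pos=2: emit LPAREN '('
pos=4: emit NUM '100' (now at pos=7)
pos=7: enter STRING mode
pos=7: emit STR "yes" (now at pos=12)
pos=13: emit ID 'tmp' (now at pos=16)
pos=17: ERROR — unrecognized char '@'

Answer: 17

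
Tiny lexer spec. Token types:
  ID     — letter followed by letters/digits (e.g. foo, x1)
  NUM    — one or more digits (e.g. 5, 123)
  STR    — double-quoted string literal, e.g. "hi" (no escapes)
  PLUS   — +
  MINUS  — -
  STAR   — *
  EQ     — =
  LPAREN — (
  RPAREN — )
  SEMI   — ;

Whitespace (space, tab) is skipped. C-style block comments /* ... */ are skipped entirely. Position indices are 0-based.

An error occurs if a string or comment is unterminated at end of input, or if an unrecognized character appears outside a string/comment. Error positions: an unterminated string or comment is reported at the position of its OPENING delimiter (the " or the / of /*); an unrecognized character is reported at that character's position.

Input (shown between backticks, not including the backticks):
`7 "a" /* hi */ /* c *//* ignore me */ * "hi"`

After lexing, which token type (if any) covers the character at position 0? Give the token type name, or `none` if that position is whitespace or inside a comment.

pos=0: emit NUM '7' (now at pos=1)
pos=2: enter STRING mode
pos=2: emit STR "a" (now at pos=5)
pos=6: enter COMMENT mode (saw '/*')
exit COMMENT mode (now at pos=14)
pos=15: enter COMMENT mode (saw '/*')
exit COMMENT mode (now at pos=22)
pos=22: enter COMMENT mode (saw '/*')
exit COMMENT mode (now at pos=37)
pos=38: emit STAR '*'
pos=40: enter STRING mode
pos=40: emit STR "hi" (now at pos=44)
DONE. 4 tokens: [NUM, STR, STAR, STR]
Position 0: char is '7' -> NUM

Answer: NUM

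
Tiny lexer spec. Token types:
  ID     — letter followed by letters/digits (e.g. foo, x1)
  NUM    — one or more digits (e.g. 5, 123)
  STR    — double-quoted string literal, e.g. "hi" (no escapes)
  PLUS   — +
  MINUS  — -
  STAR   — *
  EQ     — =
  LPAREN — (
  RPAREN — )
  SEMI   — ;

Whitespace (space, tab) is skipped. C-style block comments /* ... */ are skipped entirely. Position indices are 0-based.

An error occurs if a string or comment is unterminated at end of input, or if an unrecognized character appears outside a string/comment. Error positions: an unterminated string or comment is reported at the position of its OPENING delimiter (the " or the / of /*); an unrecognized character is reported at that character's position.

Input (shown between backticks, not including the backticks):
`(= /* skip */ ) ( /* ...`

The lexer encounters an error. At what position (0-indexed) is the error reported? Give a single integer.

pos=0: emit LPAREN '('
pos=1: emit EQ '='
pos=3: enter COMMENT mode (saw '/*')
exit COMMENT mode (now at pos=13)
pos=14: emit RPAREN ')'
pos=16: emit LPAREN '('
pos=18: enter COMMENT mode (saw '/*')
pos=18: ERROR — unterminated comment (reached EOF)

Answer: 18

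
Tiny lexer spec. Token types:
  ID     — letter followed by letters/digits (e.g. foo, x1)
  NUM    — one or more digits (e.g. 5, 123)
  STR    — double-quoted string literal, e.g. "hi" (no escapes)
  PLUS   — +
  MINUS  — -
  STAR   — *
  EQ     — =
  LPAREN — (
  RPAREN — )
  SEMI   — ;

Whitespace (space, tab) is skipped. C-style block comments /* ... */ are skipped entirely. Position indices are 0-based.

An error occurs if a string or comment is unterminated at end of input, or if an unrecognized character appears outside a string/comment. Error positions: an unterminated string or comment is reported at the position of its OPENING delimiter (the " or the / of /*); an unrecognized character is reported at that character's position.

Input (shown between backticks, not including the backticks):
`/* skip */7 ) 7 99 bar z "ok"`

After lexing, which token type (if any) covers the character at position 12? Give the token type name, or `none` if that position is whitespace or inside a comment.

pos=0: enter COMMENT mode (saw '/*')
exit COMMENT mode (now at pos=10)
pos=10: emit NUM '7' (now at pos=11)
pos=12: emit RPAREN ')'
pos=14: emit NUM '7' (now at pos=15)
pos=16: emit NUM '99' (now at pos=18)
pos=19: emit ID 'bar' (now at pos=22)
pos=23: emit ID 'z' (now at pos=24)
pos=25: enter STRING mode
pos=25: emit STR "ok" (now at pos=29)
DONE. 7 tokens: [NUM, RPAREN, NUM, NUM, ID, ID, STR]
Position 12: char is ')' -> RPAREN

Answer: RPAREN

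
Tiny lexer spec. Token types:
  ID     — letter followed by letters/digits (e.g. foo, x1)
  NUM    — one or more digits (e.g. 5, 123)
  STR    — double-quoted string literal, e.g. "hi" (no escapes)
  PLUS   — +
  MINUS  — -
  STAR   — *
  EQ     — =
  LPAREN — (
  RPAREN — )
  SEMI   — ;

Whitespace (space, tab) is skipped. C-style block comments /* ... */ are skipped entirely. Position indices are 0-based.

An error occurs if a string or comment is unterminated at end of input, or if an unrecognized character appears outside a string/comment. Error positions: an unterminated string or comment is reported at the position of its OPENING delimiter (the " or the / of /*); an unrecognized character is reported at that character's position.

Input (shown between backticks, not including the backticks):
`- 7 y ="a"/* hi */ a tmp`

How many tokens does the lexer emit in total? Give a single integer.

Answer: 7

Derivation:
pos=0: emit MINUS '-'
pos=2: emit NUM '7' (now at pos=3)
pos=4: emit ID 'y' (now at pos=5)
pos=6: emit EQ '='
pos=7: enter STRING mode
pos=7: emit STR "a" (now at pos=10)
pos=10: enter COMMENT mode (saw '/*')
exit COMMENT mode (now at pos=18)
pos=19: emit ID 'a' (now at pos=20)
pos=21: emit ID 'tmp' (now at pos=24)
DONE. 7 tokens: [MINUS, NUM, ID, EQ, STR, ID, ID]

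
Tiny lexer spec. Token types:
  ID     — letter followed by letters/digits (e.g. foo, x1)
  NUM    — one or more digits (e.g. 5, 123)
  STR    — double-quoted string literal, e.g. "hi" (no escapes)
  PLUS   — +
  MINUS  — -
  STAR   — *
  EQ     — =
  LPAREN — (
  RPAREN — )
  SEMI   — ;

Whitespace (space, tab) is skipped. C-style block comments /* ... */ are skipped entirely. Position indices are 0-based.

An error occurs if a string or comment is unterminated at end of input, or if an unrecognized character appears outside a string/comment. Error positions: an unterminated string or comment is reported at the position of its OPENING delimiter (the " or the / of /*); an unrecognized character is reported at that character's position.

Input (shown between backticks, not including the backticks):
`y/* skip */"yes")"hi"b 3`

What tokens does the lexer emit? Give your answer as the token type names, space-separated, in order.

pos=0: emit ID 'y' (now at pos=1)
pos=1: enter COMMENT mode (saw '/*')
exit COMMENT mode (now at pos=11)
pos=11: enter STRING mode
pos=11: emit STR "yes" (now at pos=16)
pos=16: emit RPAREN ')'
pos=17: enter STRING mode
pos=17: emit STR "hi" (now at pos=21)
pos=21: emit ID 'b' (now at pos=22)
pos=23: emit NUM '3' (now at pos=24)
DONE. 6 tokens: [ID, STR, RPAREN, STR, ID, NUM]

Answer: ID STR RPAREN STR ID NUM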